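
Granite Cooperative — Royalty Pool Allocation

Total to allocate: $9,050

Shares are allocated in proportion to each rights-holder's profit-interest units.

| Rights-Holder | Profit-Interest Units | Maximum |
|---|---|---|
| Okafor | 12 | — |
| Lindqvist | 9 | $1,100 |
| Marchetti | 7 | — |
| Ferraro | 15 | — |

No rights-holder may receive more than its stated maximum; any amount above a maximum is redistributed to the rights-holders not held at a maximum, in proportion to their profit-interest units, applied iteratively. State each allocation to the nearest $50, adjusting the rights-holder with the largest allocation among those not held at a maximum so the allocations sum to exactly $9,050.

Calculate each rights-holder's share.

Okafor: $2,800; Lindqvist: $1,100; Marchetti: $1,650; Ferraro: $3,500

Combined profit-interest units = 43.
Pro-rata shares before constraints: Okafor 2,525.58; Lindqvist 1,894.19; Marchetti 1,473.26; Ferraro 3,156.98.
Held at cap: Lindqvist ($1,100); remaining pool $7,950 reallocated over remaining profit-interest units 34.
Redistributed shares: Okafor 2,805.88 → $2,800; Marchetti 1,636.76 → $1,650; Ferraro 3,507.35 → $3,500.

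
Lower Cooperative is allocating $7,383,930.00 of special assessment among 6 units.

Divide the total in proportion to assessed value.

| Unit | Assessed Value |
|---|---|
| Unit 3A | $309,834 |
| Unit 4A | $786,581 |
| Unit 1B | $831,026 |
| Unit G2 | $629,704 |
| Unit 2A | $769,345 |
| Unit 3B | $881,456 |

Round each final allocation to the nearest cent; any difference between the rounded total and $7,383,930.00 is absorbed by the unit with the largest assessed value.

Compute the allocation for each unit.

Unit 3A: $543,683.92 | Unit 4A: $1,380,259.88 | Unit 1B: $1,458,250.13 | Unit G2: $1,104,978.59 | Unit 2A: $1,350,014.86 | Unit 3B: $1,546,742.62

Assessed value total: 309,834 + 786,581 + 831,026 + 629,704 + 769,345 + 881,456 = 4,207,946.
Proportional shares: Unit 3A 543,683.9179; Unit 4A 1,380,259.8806; Unit 1B 1,458,250.1325; Unit G2 1,104,978.5945; Unit 2A 1,350,014.8590; Unit 3B 1,546,742.6155.
At nearest cent: Unit 3A $543,683.92; Unit 4A $1,380,259.88; Unit 1B $1,458,250.13; Unit G2 $1,104,978.59; Unit 2A $1,350,014.86; Unit 3B $1,546,742.62. Sum = $7,383,930.00.
No rounding difference to absorb.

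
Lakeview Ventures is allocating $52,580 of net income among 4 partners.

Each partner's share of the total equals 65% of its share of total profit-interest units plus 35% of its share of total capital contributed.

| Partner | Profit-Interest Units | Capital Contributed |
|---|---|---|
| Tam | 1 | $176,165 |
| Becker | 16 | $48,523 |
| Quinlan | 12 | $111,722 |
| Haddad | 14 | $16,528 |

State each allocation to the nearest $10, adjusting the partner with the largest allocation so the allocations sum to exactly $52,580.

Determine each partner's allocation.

Tam: $9,980; Becker: $15,250; Quinlan: $15,360; Haddad: $11,990

Profit-interest units total 43; capital contributed total 352,938.
Combined weights (65% profit-interest units + 35% capital contributed): Tam 0.1898; Becker 0.2900; Quinlan 0.2922; Haddad 0.2280.
Unrounded shares: Tam 9,980.46; Becker 15,247.12; Quinlan 15,363.21; Haddad 11,989.20.
After rounding ($10): Tam $9,980; Becker $15,250; Quinlan $15,360; Haddad $11,990. Sum = $52,580.
Rounded total matches; no reconciliation needed.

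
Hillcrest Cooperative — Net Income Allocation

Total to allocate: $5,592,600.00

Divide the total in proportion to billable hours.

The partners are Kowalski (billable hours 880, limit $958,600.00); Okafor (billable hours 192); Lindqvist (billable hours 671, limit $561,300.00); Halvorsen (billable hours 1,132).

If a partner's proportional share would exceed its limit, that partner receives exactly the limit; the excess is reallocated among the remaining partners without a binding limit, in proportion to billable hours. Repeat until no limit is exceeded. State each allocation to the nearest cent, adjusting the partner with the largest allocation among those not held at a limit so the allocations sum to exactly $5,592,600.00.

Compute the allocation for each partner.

Kowalski: $958,600.00 · Okafor: $590,603.02 · Lindqvist: $561,300.00 · Halvorsen: $3,482,096.98

Total billable hours = 2,875.
Pro-rata shares before constraints: Kowalski 1,711,821.9130; Okafor 373,488.4174; Lindqvist 1,305,264.2087; Halvorsen 2,202,025.4609.
Capped: Kowalski ($958,600.00), Lindqvist ($561,300.00); remaining pool $4,072,700.00 reallocated over remaining billable hours 1,324.
Remaining shares: Okafor 590,603.0211 → $590,603.02; Halvorsen 3,482,096.9789 → $3,482,096.98.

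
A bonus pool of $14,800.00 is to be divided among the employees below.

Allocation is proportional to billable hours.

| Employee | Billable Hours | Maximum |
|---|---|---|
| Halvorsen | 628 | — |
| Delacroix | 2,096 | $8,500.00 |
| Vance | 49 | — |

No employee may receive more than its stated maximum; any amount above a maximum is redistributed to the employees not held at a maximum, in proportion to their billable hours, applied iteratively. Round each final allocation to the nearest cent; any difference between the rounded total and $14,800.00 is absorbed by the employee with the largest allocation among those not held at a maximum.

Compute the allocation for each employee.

Halvorsen: $5,844.02 · Delacroix: $8,500.00 · Vance: $455.98

Total billable hours = 2,773.
Pro-rata shares before constraints: Halvorsen 3,351.7490; Delacroix 11,186.7292; Vance 261.5218.
Cap binds for Delacroix ($8,500.00); balance $6,300.00 reallocated over remaining billable hours 677.
Redistributed shares: Halvorsen 5,844.0177 → $5,844.02; Vance 455.9823 → $455.98.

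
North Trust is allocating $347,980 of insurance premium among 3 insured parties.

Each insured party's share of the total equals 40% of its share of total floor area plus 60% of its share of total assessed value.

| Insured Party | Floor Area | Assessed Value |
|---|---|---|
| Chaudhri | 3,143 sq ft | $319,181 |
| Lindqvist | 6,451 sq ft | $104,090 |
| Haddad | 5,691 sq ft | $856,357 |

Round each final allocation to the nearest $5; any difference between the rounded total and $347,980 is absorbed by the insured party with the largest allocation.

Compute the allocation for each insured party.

Chaudhri: $80,700 | Lindqvist: $75,730 | Haddad: $191,550

Totals — floor area 15,285, assessed value 1,279,628.
Blended shares (40% floor area + 60% assessed value): Chaudhri 0.2319; Lindqvist 0.2176; Haddad 0.5505.
Unrounded shares: Chaudhri 80,700.10; Lindqvist 75,729.31; Haddad 191,550.59.
Rounded to nearest $5: Chaudhri $80,700; Lindqvist $75,730; Haddad $191,550. Sum = $347,980.
Rounded total matches; no reconciliation needed.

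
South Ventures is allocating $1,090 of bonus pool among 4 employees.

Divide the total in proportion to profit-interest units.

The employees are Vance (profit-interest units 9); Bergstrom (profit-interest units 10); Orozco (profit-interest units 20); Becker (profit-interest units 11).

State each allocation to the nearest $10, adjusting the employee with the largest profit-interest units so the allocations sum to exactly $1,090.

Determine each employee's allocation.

Vance: $200 | Bergstrom: $220 | Orozco: $430 | Becker: $240

Total profit-interest units = 50.
Pro-rata amounts: Vance 9/50 × $1,090 = 196.20; Bergstrom 10/50 × $1,090 = 218.00; Orozco 20/50 × $1,090 = 436.00; Becker 11/50 × $1,090 = 239.80.
At nearest $10: Vance $200; Bergstrom $220; Orozco $440; Becker $240. Sum = $1,100.
Difference $1,090 − $1,100 = −$10 applied to largest profit-interest units (Orozco): Orozco becomes $430.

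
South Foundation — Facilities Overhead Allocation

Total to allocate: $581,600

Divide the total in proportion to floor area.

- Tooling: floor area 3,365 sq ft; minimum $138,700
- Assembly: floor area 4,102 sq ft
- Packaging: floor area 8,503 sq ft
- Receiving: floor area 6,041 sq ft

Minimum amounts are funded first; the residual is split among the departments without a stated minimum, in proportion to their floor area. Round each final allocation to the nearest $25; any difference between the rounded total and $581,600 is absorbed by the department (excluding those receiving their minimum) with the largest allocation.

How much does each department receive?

Tooling: $138,700; Assembly: $97,425; Packaging: $201,975; Receiving: $143,500

Guaranteed amounts: Tooling $138,700. Residual $442,900.
Residual split over remaining floor area 18,646: Assembly 97,435.15 → $97,425; Packaging 201,972.47 → $201,975; Receiving 143,492.38 → $143,500.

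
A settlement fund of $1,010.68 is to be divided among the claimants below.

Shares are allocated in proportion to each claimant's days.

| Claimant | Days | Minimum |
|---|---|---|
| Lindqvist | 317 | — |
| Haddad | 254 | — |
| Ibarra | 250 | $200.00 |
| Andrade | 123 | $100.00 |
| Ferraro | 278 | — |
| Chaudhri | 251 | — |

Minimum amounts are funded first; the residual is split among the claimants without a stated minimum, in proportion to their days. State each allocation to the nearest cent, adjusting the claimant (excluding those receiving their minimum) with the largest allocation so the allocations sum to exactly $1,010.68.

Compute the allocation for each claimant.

Lindqvist: $204.81 · Haddad: $164.10 · Ibarra: $200.00 · Andrade: $100.00 · Ferraro: $179.61 · Chaudhri: $162.16

Guaranteed amounts: Ibarra $200.00; Andrade $100.00. Balance $710.68.
Balance split over remaining days 1,100: Lindqvist 204.8051 → $204.81; Haddad 164.1025 → $164.10; Ferraro 179.6082 → $179.61; Chaudhri 162.1643 → $162.16.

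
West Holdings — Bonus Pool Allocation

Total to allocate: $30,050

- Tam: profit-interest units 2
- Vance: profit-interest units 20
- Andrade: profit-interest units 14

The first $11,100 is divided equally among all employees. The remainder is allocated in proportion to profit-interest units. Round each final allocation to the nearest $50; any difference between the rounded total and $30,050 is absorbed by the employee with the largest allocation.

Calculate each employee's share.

Tam: $4,750 · Vance: $14,250 · Andrade: $11,050

$11,100 shared equally gives $3,700 per employee.
Remainder $18,950 by profit-interest units (total 36): Tam 1,052.78 → $1,050; Vance 10,527.78 → $10,550; Andrade 7,369.44 → $7,350.
Totals: Tam $3,700 + $1,050 = $4,750; Vance $3,700 + $10,550 = $14,250; Andrade $3,700 + $7,350 = $11,050.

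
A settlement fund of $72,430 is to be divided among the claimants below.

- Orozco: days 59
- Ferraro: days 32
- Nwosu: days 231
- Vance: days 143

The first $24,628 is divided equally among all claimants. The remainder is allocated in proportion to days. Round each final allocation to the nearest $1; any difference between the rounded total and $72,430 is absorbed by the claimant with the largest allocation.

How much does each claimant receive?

$24,628 shared equally gives $6,157 per claimant.
Remainder $47,802 by days (total 465): Orozco 6,065.20 → $6,065; Ferraro 3,289.60 → $3,290; Nwosu 23,746.80 → $23,747; Vance 14,700.40 → $14,700.
Totals: Orozco $6,157 + $6,065 = $12,222; Ferraro $6,157 + $3,290 = $9,447; Nwosu $6,157 + $23,747 = $29,904; Vance $6,157 + $14,700 = $20,857.

Orozco: $12,222 · Ferraro: $9,447 · Nwosu: $29,904 · Vance: $20,857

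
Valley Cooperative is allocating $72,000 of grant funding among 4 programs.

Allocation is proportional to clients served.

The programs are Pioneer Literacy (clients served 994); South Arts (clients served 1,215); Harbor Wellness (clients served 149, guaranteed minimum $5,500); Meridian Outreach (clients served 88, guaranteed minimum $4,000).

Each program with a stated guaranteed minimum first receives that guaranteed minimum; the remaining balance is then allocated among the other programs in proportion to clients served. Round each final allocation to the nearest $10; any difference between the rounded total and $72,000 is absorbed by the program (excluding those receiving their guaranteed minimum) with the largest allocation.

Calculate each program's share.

Minimums first: Harbor Wellness $5,500; Meridian Outreach $4,000. Balance $62,500.
Balance split over remaining clients served 2,209: Pioneer Literacy 28,123.59 → $28,120; South Arts 34,376.41 → $34,380.

Pioneer Literacy: $28,120 · South Arts: $34,380 · Harbor Wellness: $5,500 · Meridian Outreach: $4,000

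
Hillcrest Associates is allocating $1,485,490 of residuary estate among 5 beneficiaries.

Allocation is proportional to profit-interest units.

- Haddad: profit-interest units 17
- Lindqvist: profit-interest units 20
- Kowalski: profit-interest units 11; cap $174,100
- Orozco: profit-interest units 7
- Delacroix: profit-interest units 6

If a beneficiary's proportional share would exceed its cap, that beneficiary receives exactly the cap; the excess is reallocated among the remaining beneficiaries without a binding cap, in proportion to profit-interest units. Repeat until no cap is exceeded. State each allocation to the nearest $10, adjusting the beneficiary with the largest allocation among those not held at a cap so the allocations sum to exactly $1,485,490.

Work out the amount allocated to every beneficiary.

Total profit-interest units = 61.
Pro-rata shares before constraints: Haddad 413,989.02; Lindqvist 487,045.90; Kowalski 267,875.25; Orozco 170,466.07; Delacroix 146,113.77.
Capped: Kowalski ($174,100); balance $1,311,390 reallocated over remaining profit-interest units 50.
Remaining shares: Haddad 445,872.60 → $445,870; Lindqvist 524,556.00 → $524,560; Orozco 183,594.60 → $183,590; Delacroix 157,366.80 → $157,370.

Haddad: $445,870; Lindqvist: $524,560; Kowalski: $174,100; Orozco: $183,590; Delacroix: $157,370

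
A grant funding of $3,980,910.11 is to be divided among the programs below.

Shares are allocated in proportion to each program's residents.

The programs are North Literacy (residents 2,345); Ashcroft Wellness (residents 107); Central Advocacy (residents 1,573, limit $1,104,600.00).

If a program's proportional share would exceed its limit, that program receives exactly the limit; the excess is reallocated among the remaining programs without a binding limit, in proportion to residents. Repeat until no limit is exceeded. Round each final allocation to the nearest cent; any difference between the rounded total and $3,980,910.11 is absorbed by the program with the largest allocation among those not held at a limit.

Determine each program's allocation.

Residents total: 4,025.
Proportional shares (ignoring caps): North Literacy 2,319,312.8467; Ashcroft Wellness 105,827.9209; Central Advocacy 1,555,769.3424.
Held at cap: Central Advocacy ($1,104,600.00); remaining pool $2,876,310.11 reallocated over remaining residents 2,452.
Remaining shares: North Literacy 2,750,794.1305 → $2,750,794.13; Ashcroft Wellness 125,515.9795 → $125,515.98.

North Literacy: $2,750,794.13; Ashcroft Wellness: $125,515.98; Central Advocacy: $1,104,600.00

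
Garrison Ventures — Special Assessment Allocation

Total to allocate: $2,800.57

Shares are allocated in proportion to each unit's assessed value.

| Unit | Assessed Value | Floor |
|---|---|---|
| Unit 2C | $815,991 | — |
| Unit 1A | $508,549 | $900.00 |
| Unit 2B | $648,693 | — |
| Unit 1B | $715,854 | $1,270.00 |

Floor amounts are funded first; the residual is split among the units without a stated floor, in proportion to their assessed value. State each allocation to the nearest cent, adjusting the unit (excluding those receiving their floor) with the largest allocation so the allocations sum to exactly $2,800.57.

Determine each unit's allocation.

Fund the minimums — Unit 1A $900.00; Unit 1B $1,270.00. Balance $630.57.
Balance split over remaining assessed value 1,464,684: Unit 2C 351.2972 → $351.30; Unit 2B 279.2728 → $279.27.

Unit 2C: $351.30 · Unit 1A: $900.00 · Unit 2B: $279.27 · Unit 1B: $1,270.00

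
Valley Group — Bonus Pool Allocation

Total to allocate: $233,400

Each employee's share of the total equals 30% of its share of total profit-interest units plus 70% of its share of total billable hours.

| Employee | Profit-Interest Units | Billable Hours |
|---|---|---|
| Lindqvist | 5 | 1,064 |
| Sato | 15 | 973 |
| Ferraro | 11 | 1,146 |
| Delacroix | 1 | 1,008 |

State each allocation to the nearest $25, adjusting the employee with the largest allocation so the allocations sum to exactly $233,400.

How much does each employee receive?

Lindqvist: $52,425; Sato: $70,750; Ferraro: $68,750; Delacroix: $41,475

Profit-interest units total 32; billable hours total 4,191.
Composite weights (30% profit-interest units + 70% billable hours): Lindqvist 0.2246; Sato 0.3031; Ferraro 0.2945; Delacroix 0.1777.
Pro-rata amounts: Lindqvist 52,419.11; Sato 70,752.86; Ferraro 68,744.51; Delacroix 41,483.53.
After rounding ($25): Lindqvist $52,425; Sato $70,750; Ferraro $68,750; Delacroix $41,475. Sum = $233,400.
Rounded total matches; no reconciliation needed.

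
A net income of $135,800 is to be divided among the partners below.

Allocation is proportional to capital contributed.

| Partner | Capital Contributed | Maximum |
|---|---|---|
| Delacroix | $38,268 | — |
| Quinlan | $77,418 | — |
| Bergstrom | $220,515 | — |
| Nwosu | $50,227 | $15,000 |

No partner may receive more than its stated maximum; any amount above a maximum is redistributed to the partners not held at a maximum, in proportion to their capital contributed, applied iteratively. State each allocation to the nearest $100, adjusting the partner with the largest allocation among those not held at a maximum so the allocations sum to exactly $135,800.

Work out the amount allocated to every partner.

Total capital contributed = 386,428.
Proportional shares (ignoring caps): Delacroix 13,448.29; Quinlan 27,206.53; Bergstrom 77,494.22; Nwosu 17,650.96.
Capped: Nwosu ($15,000); residual $120,800 reallocated over remaining capital contributed 336,201.
Redistributed shares: Delacroix 13,750.03 → $13,800; Quinlan 27,816.97 → $27,800; Bergstrom 79,232.99 → $79,200.

Delacroix: $13,800 | Quinlan: $27,800 | Bergstrom: $79,200 | Nwosu: $15,000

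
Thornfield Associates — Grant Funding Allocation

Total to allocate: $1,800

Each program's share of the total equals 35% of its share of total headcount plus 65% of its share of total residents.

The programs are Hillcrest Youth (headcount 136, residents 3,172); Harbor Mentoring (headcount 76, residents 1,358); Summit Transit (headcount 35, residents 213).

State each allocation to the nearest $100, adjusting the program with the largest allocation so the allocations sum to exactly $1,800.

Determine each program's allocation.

Headcount total 247; residents total 4,743.
Composite weights (35% headcount + 65% residents): Hillcrest Youth 0.6274; Harbor Mentoring 0.2938; Summit Transit 0.0788.
Raw shares: Hillcrest Youth 1,129.35; Harbor Mentoring 528.84; Summit Transit 141.81.
Rounded to nearest $100: Hillcrest Youth $1,100; Harbor Mentoring $500; Summit Transit $100. Sum = $1,700.
Difference $1,800 − $1,700 = +$100 applied to largest allocation (Hillcrest Youth): Hillcrest Youth becomes $1,200.

Hillcrest Youth: $1,200 · Harbor Mentoring: $500 · Summit Transit: $100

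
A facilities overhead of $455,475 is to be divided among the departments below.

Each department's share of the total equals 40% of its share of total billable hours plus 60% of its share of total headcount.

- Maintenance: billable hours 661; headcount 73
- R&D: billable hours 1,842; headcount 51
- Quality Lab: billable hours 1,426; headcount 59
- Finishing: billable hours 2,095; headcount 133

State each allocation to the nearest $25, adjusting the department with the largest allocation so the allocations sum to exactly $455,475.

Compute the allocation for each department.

Totals — billable hours 6,024, headcount 316.
Blended shares (40% billable hours + 60% headcount): Maintenance 0.1825; R&D 0.2191; Quality Lab 0.2067; Finishing 0.3916.
Unrounded shares: Maintenance 83,123.59; R&D 99,815.62; Quality Lab 94,152.71; Finishing 178,383.08.
At nearest $25: Maintenance $83,125; R&D $99,825; Quality Lab $94,150; Finishing $178,375. Sum = $455,475.
Rounded total matches; no reconciliation needed.

Maintenance: $83,125 | R&D: $99,825 | Quality Lab: $94,150 | Finishing: $178,375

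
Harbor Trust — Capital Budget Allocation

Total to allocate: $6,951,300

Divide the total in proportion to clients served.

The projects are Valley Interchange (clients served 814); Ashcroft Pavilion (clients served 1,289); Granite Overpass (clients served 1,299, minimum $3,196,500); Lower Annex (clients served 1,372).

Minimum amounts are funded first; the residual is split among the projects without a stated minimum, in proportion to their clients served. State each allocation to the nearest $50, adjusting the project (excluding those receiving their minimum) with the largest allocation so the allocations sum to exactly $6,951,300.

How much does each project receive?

Fund the minimums — Granite Overpass $3,196,500. Remaining pool $3,754,800.
Remaining pool split over remaining clients served 3,475: Valley Interchange 879,541.64 → $879,550; Ashcroft Pavilion 1,392,787.68 → $1,392,800; Lower Annex 1,482,470.68 → $1,482,450.

Valley Interchange: $879,550 · Ashcroft Pavilion: $1,392,800 · Granite Overpass: $3,196,500 · Lower Annex: $1,482,450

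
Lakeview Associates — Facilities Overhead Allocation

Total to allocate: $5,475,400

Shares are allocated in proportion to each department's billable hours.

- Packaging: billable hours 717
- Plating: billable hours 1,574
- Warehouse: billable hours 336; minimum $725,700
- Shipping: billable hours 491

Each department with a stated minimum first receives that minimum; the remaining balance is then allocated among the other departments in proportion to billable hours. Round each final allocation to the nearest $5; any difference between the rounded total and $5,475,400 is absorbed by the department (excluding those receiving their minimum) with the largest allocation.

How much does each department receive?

Packaging: $1,224,130 · Plating: $2,687,285 · Warehouse: $725,700 · Shipping: $838,285

Minimums first: Warehouse $725,700. Balance $4,749,700.
Balance split over remaining billable hours 2,782: Packaging 1,224,131.88 → $1,224,130; Plating 2,687,285.33 → $2,687,285; Shipping 838,282.78 → $838,285.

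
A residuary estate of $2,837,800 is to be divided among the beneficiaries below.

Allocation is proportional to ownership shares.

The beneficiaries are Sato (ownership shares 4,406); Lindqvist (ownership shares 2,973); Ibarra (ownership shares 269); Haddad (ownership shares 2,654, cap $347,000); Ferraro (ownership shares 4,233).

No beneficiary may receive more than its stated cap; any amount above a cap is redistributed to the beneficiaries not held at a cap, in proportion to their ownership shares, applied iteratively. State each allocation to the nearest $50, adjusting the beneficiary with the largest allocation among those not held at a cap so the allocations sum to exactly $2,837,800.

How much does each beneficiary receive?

Sato: $923,650 · Lindqvist: $623,300 · Ibarra: $56,400 · Haddad: $347,000 · Ferraro: $887,450

Sum of ownership shares: 14,535.
Pro-rata shares before constraints: Sato 860,223.38; Lindqvist 580,445.78; Ibarra 52,519.31; Haddad 518,164.51; Ferraro 826,447.02.
Held at cap: Haddad ($347,000); remaining pool $2,490,800 reallocated over remaining ownership shares 11,881.
Shares after redistribution: Sato 923,698.75 → $923,700; Lindqvist 623,276.53 → $623,300; Ibarra 56,394.68 → $56,400; Ferraro 887,430.05 → $887,450.
Rounding difference −$50 applied to Sato → $923,650.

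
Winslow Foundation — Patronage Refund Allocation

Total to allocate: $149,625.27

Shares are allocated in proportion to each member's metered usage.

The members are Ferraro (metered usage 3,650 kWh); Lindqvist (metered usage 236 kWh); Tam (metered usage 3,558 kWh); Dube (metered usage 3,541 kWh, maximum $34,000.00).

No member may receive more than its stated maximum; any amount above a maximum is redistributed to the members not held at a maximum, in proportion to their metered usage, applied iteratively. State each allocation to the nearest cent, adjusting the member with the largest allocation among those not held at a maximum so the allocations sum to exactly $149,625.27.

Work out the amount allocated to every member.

Ferraro: $56,694.28; Lindqvist: $3,665.71; Tam: $55,265.28; Dube: $34,000.00

Sum of metered usage: 10,985.
Unconstrained shares: Ferraro 49,716.1798; Lindqvist 3,214.5256; Tam 48,463.0597; Dube 48,231.5049.
Held at cap: Dube ($34,000.00); remaining pool $115,625.27 reallocated over remaining metered usage 7,444.
Redistributed shares: Ferraro 56,694.2820 → $56,694.28; Lindqvist 3,665.7125 → $3,665.71; Tam 55,265.2755 → $55,265.28.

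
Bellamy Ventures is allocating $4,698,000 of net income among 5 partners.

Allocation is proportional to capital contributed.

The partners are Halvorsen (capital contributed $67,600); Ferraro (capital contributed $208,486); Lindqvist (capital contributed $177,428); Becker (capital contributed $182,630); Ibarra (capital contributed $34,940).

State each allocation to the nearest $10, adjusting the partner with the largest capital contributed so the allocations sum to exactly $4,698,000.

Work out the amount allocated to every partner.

Combined capital contributed = 671,084.
Raw shares: Halvorsen 67,600/671,084 × $4,698,000 = 473,241.50; Ferraro 208,486/671,084 × $4,698,000 = 1,459,530.00; Lindqvist 177,428/671,084 × $4,698,000 = 1,242,104.93; Becker 182,630/671,084 × $4,698,000 = 1,278,522.12; Ibarra 34,940/671,084 × $4,698,000 = 244,601.45.
After rounding ($10): Halvorsen $473,240; Ferraro $1,459,530; Lindqvist $1,242,100; Becker $1,278,520; Ibarra $244,600. Sum = $4,697,990.
Difference $4,698,000 − $4,697,990 = +$10 applied to largest capital contributed (Ferraro): Ferraro becomes $1,459,540.

Halvorsen: $473,240; Ferraro: $1,459,540; Lindqvist: $1,242,100; Becker: $1,278,520; Ibarra: $244,600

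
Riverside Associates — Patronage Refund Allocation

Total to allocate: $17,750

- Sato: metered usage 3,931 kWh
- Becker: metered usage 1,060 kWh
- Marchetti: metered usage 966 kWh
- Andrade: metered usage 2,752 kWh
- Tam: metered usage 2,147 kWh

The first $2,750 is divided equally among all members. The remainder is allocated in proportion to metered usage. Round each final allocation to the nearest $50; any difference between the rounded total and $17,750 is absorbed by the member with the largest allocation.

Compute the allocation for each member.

Sato: $6,000 · Becker: $2,000 · Marchetti: $1,900 · Andrade: $4,350 · Tam: $3,500

$2,750 shared equally gives $550 per member.
Remainder $15,000 by metered usage (total 10,856): Sato 5,431.56 → $5,450; Becker 1,464.63 → $1,450; Marchetti 1,334.75 → $1,350; Andrade 3,802.51 → $3,800; Tam 2,966.56 → $2,950.
Totals: Sato $550 + $5,450 = $6,000; Becker $550 + $1,450 = $2,000; Marchetti $550 + $1,350 = $1,900; Andrade $550 + $3,800 = $4,350; Tam $550 + $2,950 = $3,500.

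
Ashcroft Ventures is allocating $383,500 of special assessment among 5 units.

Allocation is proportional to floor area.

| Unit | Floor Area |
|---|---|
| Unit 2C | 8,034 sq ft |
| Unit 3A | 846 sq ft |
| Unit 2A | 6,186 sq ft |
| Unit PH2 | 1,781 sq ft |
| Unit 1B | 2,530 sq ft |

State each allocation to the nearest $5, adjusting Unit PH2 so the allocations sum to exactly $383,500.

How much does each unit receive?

Total floor area = 19,377.
Proportional shares: Unit 2C 8,034/19,377 × $383,500 = 159,004.95; Unit 3A 846/19,377 × $383,500 = 16,743.61; Unit 2A 6,186/19,377 × $383,500 = 122,430.25; Unit PH2 1,781/19,377 × $383,500 = 35,248.67; Unit 1B 2,530/19,377 × $383,500 = 50,072.51.
Rounded to nearest $5: Unit 2C $159,005; Unit 3A $16,745; Unit 2A $122,430; Unit PH2 $35,250; Unit 1B $50,075. Sum = $383,505.
Difference $383,500 − $383,505 = −$5 applied to Unit PH2: Unit PH2 becomes $35,245.

Unit 2C: $159,005 | Unit 3A: $16,745 | Unit 2A: $122,430 | Unit PH2: $35,245 | Unit 1B: $50,075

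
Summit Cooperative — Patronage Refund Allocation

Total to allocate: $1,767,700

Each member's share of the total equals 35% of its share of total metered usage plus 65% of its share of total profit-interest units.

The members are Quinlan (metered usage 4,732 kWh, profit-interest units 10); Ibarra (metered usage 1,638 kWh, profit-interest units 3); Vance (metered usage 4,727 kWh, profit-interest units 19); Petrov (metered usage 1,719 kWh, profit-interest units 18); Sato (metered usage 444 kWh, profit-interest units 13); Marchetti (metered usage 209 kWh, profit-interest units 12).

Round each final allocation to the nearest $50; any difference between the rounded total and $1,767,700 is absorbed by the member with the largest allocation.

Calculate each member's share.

Quinlan: $370,550; Ibarra: $121,200; Vance: $508,250; Petrov: $354,700; Sato: $219,550; Marchetti: $193,450

Totals — metered usage 13,469, profit-interest units 75.
Composite weights (35% metered usage + 65% profit-interest units): Quinlan 0.2096; Ibarra 0.0686; Vance 0.2875; Petrov 0.2007; Sato 0.1242; Marchetti 0.1094.
Raw shares: Quinlan 370,563.85; Ibarra 121,201.30; Vance 508,214.78; Petrov 354,723.02; Sato 219,555.89; Marchetti 193,441.16.
After rounding ($50): Quinlan $370,550; Ibarra $121,200; Vance $508,200; Petrov $354,700; Sato $219,550; Marchetti $193,450. Sum = $1,767,650.
Difference $1,767,700 − $1,767,650 = +$50 applied to largest allocation (Vance): Vance becomes $508,250.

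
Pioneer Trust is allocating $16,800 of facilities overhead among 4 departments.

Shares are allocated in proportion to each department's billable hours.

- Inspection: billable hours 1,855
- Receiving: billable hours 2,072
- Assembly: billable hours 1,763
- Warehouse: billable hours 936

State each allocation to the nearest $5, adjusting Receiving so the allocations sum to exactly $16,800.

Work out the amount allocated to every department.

Inspection: $4,705 · Receiving: $5,250 · Assembly: $4,470 · Warehouse: $2,375

Combined billable hours = 6,626.
Pro-rata amounts: Inspection 1,855/6,626 × $16,800 = 4,703.29; Receiving 2,072/6,626 × $16,800 = 5,253.49; Assembly 1,763/6,626 × $16,800 = 4,470.03; Warehouse 936/6,626 × $16,800 = 2,373.20.
Rounded to nearest $5: Inspection $4,705; Receiving $5,255; Assembly $4,470; Warehouse $2,375. Sum = $16,805.
Difference $16,800 − $16,805 = −$5 applied to Receiving: Receiving becomes $5,250.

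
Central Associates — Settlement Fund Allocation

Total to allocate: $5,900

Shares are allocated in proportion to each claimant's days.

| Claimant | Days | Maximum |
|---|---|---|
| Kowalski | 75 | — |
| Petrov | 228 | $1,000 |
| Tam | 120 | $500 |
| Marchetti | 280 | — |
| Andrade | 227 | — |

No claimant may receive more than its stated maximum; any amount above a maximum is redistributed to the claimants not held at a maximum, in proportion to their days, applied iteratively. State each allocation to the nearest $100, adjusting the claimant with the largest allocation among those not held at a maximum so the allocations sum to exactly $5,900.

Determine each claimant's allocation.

Total days = 930.
Pro-rata shares before constraints: Kowalski 475.81; Petrov 1,446.45; Tam 761.29; Marchetti 1,776.34; Andrade 1,440.11.
Capped: Petrov ($1,000), Tam ($500); balance $4,400 reallocated over remaining days 582.
Redistributed shares: Kowalski 567.01 → $600; Marchetti 2,116.84 → $2,100; Andrade 1,716.15 → $1,700.

Kowalski: $600 | Petrov: $1,000 | Tam: $500 | Marchetti: $2,100 | Andrade: $1,700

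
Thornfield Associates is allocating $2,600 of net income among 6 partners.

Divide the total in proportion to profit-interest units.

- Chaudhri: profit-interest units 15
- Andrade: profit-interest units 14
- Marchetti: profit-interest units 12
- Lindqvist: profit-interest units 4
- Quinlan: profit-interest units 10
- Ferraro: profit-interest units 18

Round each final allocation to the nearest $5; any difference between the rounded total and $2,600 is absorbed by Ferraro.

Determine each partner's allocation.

Combined profit-interest units = 73.
Pro-rata amounts: Chaudhri 15/73 × $2,600 = 534.25; Andrade 14/73 × $2,600 = 498.63; Marchetti 12/73 × $2,600 = 427.40; Lindqvist 4/73 × $2,600 = 142.47; Quinlan 10/73 × $2,600 = 356.16; Ferraro 18/73 × $2,600 = 641.10.
Rounded to nearest $5: Chaudhri $535; Andrade $500; Marchetti $425; Lindqvist $140; Quinlan $355; Ferraro $640. Sum = $2,595.
Difference $2,600 − $2,595 = +$5 applied to Ferraro: Ferraro becomes $645.

Chaudhri: $535 | Andrade: $500 | Marchetti: $425 | Lindqvist: $140 | Quinlan: $355 | Ferraro: $645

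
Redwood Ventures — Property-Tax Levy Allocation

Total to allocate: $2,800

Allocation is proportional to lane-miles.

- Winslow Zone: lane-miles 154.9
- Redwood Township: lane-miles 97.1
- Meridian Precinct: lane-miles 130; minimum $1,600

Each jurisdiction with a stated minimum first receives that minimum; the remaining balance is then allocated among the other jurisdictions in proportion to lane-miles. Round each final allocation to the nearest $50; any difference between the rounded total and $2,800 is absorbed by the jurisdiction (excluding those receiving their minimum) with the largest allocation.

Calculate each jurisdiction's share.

Fund the minimums — Meridian Precinct $1,600. Residual $1,200.
Residual split over remaining lane-miles 252: Winslow Zone 737.62 → $750; Redwood Township 462.38 → $450.

Winslow Zone: $750 · Redwood Township: $450 · Meridian Precinct: $1,600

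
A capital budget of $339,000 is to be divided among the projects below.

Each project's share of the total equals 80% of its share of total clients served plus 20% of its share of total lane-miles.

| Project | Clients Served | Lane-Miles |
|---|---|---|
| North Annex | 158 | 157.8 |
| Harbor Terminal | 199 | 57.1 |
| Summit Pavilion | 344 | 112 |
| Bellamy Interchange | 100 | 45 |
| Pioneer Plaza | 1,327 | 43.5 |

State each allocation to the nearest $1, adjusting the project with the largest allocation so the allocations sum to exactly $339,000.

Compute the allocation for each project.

North Annex: $45,892 | Harbor Terminal: $34,681 | Summit Pavilion: $62,121 | Bellamy Interchange: $20,089 | Pioneer Plaza: $176,217

Clients served total 2,128; lane-miles total 415.4.
Combined weights (80% clients served + 20% lane-miles): North Annex 0.1354; Harbor Terminal 0.1023; Summit Pavilion 0.1832; Bellamy Interchange 0.0593; Pioneer Plaza 0.5198.
Proportional shares: North Annex 45,891.60; Harbor Terminal 34,680.92; Summit Pavilion 62,120.81; Bellamy Interchange 20,089.09; Pioneer Plaza 176,217.57.
At nearest $1: North Annex $45,892; Harbor Terminal $34,681; Summit Pavilion $62,121; Bellamy Interchange $20,089; Pioneer Plaza $176,218. Sum = $339,001.
Difference $339,000 − $339,001 = −$1 applied to largest allocation (Pioneer Plaza): Pioneer Plaza becomes $176,217.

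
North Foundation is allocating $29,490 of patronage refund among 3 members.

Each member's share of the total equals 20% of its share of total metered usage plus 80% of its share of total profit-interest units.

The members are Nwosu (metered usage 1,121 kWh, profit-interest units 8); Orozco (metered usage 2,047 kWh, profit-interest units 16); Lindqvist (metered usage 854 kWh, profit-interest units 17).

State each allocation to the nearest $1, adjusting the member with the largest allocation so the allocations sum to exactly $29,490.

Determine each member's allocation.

Nwosu: $6,247 · Orozco: $12,209 · Lindqvist: $11,034

Metered usage total 4,022; profit-interest units total 41.
Blended shares (20% metered usage + 80% profit-interest units): Nwosu 0.2118; Orozco 0.4140; Lindqvist 0.3742.
Raw shares: Nwosu 6,247.19; Orozco 12,208.43; Lindqvist 11,034.38.
At nearest $1: Nwosu $6,247; Orozco $12,208; Lindqvist $11,034. Sum = $29,489.
Difference $29,490 − $29,489 = +$1 applied to largest allocation (Orozco): Orozco becomes $12,209.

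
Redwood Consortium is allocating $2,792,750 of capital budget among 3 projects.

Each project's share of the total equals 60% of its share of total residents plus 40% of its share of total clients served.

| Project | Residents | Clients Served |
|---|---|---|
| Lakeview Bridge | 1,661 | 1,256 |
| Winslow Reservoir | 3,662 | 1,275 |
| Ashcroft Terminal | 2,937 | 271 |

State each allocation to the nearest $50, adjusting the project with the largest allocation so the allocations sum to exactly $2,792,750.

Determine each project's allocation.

Lakeview Bridge: $837,700; Winslow Reservoir: $1,251,200; Ashcroft Terminal: $703,850

Residents total 8,260; clients served total 2,802.
Combined weights (60% residents + 40% clients served): Lakeview Bridge 0.3000; Winslow Reservoir 0.4480; Ashcroft Terminal 0.2520.
Proportional shares: Lakeview Bridge 837,697.24; Winslow Reservoir 1,251,201.41; Ashcroft Terminal 703,851.36.
Rounded to nearest $50: Lakeview Bridge $837,700; Winslow Reservoir $1,251,200; Ashcroft Terminal $703,850. Sum = $2,792,750.
Rounded total matches; no reconciliation needed.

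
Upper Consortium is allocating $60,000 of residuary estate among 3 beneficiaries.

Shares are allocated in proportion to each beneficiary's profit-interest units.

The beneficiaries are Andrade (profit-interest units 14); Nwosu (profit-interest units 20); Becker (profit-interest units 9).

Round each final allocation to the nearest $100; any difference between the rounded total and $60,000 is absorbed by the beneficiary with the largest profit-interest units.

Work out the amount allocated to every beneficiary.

Andrade: $19,500 · Nwosu: $27,900 · Becker: $12,600

Total profit-interest units = 14 + 20 + 9 = 43.
Proportional shares: Andrade 19,534.88; Nwosu 27,906.98; Becker 12,558.14.
At nearest $100: Andrade $19,500; Nwosu $27,900; Becker $12,600. Sum = $60,000.
Sum already equals the total — no adjustment.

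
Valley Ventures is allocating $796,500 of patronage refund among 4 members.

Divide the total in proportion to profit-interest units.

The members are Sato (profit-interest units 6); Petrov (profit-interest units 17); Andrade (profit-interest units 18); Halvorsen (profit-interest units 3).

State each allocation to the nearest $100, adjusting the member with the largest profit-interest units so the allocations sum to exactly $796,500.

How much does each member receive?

Sato: $108,600 · Petrov: $307,700 · Andrade: $325,900 · Halvorsen: $54,300

Combined profit-interest units = 44.
Raw shares: Sato 6/44 × $796,500 = 108,613.64; Petrov 17/44 × $796,500 = 307,738.64; Andrade 18/44 × $796,500 = 325,840.91; Halvorsen 3/44 × $796,500 = 54,306.82.
After rounding ($100): Sato $108,600; Petrov $307,700; Andrade $325,800; Halvorsen $54,300. Sum = $796,400.
Difference $796,500 − $796,400 = +$100 applied to largest profit-interest units (Andrade): Andrade becomes $325,900.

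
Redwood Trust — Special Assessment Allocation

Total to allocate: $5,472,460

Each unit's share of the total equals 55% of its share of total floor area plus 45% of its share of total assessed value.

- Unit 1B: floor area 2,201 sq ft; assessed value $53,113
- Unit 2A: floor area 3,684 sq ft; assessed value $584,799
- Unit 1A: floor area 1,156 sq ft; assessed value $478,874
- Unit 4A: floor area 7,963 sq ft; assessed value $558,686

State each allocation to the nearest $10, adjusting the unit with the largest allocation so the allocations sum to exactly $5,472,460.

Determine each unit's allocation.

Floor area total 15,004; assessed value total 1,675,472.
Combined weights (55% floor area + 45% assessed value): Unit 1B 0.0949; Unit 2A 0.2921; Unit 1A 0.1710; Unit 4A 0.4420.
Raw shares: Unit 1B 519,593.45; Unit 2A 1,598,559.78; Unit 1A 935,746.00; Unit 4A 2,418,560.76.
Rounded to nearest $10: Unit 1B $519,590; Unit 2A $1,598,560; Unit 1A $935,750; Unit 4A $2,418,560. Sum = $5,472,460.
Sum already equals the total — no adjustment.

Unit 1B: $519,590; Unit 2A: $1,598,560; Unit 1A: $935,750; Unit 4A: $2,418,560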